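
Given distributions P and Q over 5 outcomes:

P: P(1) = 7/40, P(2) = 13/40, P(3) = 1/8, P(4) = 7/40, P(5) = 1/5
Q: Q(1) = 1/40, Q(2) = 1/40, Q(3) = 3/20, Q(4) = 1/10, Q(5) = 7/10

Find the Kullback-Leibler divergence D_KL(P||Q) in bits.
1.4409 bits

D_KL(P||Q) = Σ P(x) log₂(P(x)/Q(x))

Computing term by term:
  P(1)·log₂(P(1)/Q(1)) = (7/40)·log₂((7/40)/(1/40)) = 0.49129
  P(2)·log₂(P(2)/Q(2)) = (13/40)·log₂((13/40)/(1/40)) = 1.20264
  P(3)·log₂(P(3)/Q(3)) = (1/8)·log₂((1/8)/(3/20)) = -0.03288
  P(4)·log₂(P(4)/Q(4)) = (7/40)·log₂((7/40)/(1/10)) = 0.14129
  P(5)·log₂(P(5)/Q(5)) = (1/5)·log₂((1/5)/(7/10)) = -0.36147

D_KL(P||Q) = 0.49129 + 1.20264 - 0.03288 + 0.14129 - 0.36147 = 1.44087 ≈ 1.4409 bits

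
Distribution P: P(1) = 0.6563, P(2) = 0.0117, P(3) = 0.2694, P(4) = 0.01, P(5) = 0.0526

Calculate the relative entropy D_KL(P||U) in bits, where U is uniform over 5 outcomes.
1.0484 bits

U(i) = 1/5 for all i

D_KL(P||U) = Σ P(x) log₂(P(x) / (1/5))
           = Σ P(x) log₂(P(x)) + log₂(5)
           = log₂(5) - H(P)

H(P) = -Σ P(x) log₂(P(x)):
  -P(1)·log₂(P(1)) = -(0.6563)·log₂(0.6563) = 0.39875
  -P(2)·log₂(P(2)) = -(0.0117)·log₂(0.0117) = 0.07508
  -P(3)·log₂(P(3)) = -(0.2694)·log₂(0.2694) = 0.50975
  -P(4)·log₂(P(4)) = -(0.01)·log₂(0.01) = 0.06644
  -P(5)·log₂(P(5)) = -(0.0526)·log₂(0.0526) = 0.22349
H(P) = 0.39875 + 0.07508 + 0.50975 + 0.06644 + 0.22349 = 1.27351 bits

log₂(5) = 2.32193 bits

D_KL(P||U) = 2.32193 - 1.27351 = 1.04842 ≈ 1.0484 bits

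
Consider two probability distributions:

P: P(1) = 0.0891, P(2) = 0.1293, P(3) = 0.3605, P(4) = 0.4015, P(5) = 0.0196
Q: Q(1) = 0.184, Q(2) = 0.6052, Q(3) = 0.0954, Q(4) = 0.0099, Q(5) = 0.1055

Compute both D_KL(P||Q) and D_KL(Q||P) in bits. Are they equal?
D_KL(P||Q) = 2.4074 bits, D_KL(Q||P) = 1.5604 bits. No, they are not equal.

D_KL(P||Q) = Σ P(x) log₂(P(x)/Q(x))

Computing term by term:
  P(1)·log₂(P(1)/Q(1)) = 0.0891·log₂(0.0891/0.184) = -0.09322
  P(2)·log₂(P(2)/Q(2)) = 0.1293·log₂(0.1293/0.6052) = -0.28791
  P(3)·log₂(P(3)/Q(3)) = 0.3605·log₂(0.3605/0.0954) = 0.69142
  P(4)·log₂(P(4)/Q(4)) = 0.4015·log₂(0.4015/0.0099) = 2.14474
  P(5)·log₂(P(5)/Q(5)) = 0.0196·log₂(0.0196/0.1055) = -0.04760

D_KL(P||Q) = -0.09322 - 0.28791 + 0.69142 + 2.14474 - 0.04760 = 2.40743 ≈ 2.4074 bits

D_KL(Q||P) = Σ Q(x) log₂(Q(x)/P(x))

Computing term by term:
  Q(1)·log₂(Q(1)/P(1)) = 0.184·log₂(0.184/0.0891) = 0.19250
  Q(2)·log₂(Q(2)/P(2)) = 0.6052·log₂(0.6052/0.1293) = 1.34759
  Q(3)·log₂(Q(3)/P(3)) = 0.0954·log₂(0.0954/0.3605) = -0.18297
  Q(4)·log₂(Q(4)/P(4)) = 0.0099·log₂(0.0099/0.4015) = -0.05288
  Q(5)·log₂(Q(5)/P(5)) = 0.1055·log₂(0.1055/0.0196) = 0.25619

D_KL(Q||P) = 0.19250 + 1.34759 - 0.18297 - 0.05288 + 0.25619 = 1.56043 ≈ 1.5604 bits

These are NOT equal (difference: 0.8470 bits). KL divergence is asymmetric: D_KL(P||Q) ≠ D_KL(Q||P) in general.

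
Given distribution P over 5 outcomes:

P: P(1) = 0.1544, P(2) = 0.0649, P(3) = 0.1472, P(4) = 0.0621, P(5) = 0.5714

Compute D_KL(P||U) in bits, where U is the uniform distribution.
0.5325 bits

U(i) = 1/5 for all i

D_KL(P||U) = Σ P(x) log₂(P(x) / (1/5))
           = Σ P(x) log₂(P(x)) + log₂(5)
           = log₂(5) - H(P)

H(P) = -Σ P(x) log₂(P(x)):
  -P(1)·log₂(P(1)) = -(0.1544)·log₂(0.1544) = 0.41615
  -P(2)·log₂(P(2)) = -(0.0649)·log₂(0.0649) = 0.25607
  -P(3)·log₂(P(3)) = -(0.1472)·log₂(0.1472) = 0.40688
  -P(4)·log₂(P(4)) = -(0.0621)·log₂(0.0621) = 0.24898
  -P(5)·log₂(P(5)) = -(0.5714)·log₂(0.5714) = 0.46136
H(P) = 0.41615 + 0.25607 + 0.40688 + 0.24898 + 0.46136 = 1.78944 bits

log₂(5) = 2.32193 bits

D_KL(P||U) = 2.32193 - 1.78944 = 0.53249 ≈ 0.5325 bits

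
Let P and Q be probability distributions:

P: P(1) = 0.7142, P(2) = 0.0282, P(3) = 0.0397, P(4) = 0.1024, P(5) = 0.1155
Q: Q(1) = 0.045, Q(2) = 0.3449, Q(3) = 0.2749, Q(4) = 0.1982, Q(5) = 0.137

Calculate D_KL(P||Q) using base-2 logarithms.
2.5098 bits

D_KL(P||Q) = Σ P(x) log₂(P(x)/Q(x))

Computing term by term:
  P(1)·log₂(P(1)/Q(1)) = 0.7142·log₂(0.7142/0.045) = 2.84847
  P(2)·log₂(P(2)/Q(2)) = 0.0282·log₂(0.0282/0.3449) = -0.10187
  P(3)·log₂(P(3)/Q(3)) = 0.0397·log₂(0.0397/0.2749) = -0.11083
  P(4)·log₂(P(4)/Q(4)) = 0.1024·log₂(0.1024/0.1982) = -0.09756
  P(5)·log₂(P(5)/Q(5)) = 0.1155·log₂(0.1155/0.137) = -0.02845

D_KL(P||Q) = 2.84847 - 0.10187 - 0.11083 - 0.09756 - 0.02845 = 2.50976 ≈ 2.5098 bits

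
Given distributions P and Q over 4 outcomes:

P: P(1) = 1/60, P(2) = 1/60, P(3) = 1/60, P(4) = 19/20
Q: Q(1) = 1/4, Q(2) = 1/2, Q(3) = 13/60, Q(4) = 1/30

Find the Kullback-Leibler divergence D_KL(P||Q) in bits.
4.3827 bits

D_KL(P||Q) = Σ P(x) log₂(P(x)/Q(x))

Computing term by term:
  P(1)·log₂(P(1)/Q(1)) = (1/60)·log₂((1/60)/(1/4)) = -0.06511
  P(2)·log₂(P(2)/Q(2)) = (1/60)·log₂((1/60)/(1/2)) = -0.08178
  P(3)·log₂(P(3)/Q(3)) = (1/60)·log₂((1/60)/(13/60)) = -0.06167
  P(4)·log₂(P(4)/Q(4)) = (19/20)·log₂((19/20)/(1/30)) = 4.59125

D_KL(P||Q) = -0.06511 - 0.08178 - 0.06167 + 4.59125 = 4.38269 ≈ 4.3827 bits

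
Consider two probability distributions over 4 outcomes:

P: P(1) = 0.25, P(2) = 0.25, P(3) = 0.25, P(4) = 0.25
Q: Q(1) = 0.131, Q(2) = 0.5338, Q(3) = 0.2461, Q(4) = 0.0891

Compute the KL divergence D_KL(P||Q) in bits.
0.3373 bits

D_KL(P||Q) = Σ P(x) log₂(P(x)/Q(x))

Computing term by term:
  P(1)·log₂(P(1)/Q(1)) = 0.25·log₂(0.25/0.131) = 0.23309
  P(2)·log₂(P(2)/Q(2)) = 0.25·log₂(0.25/0.5338) = -0.27359
  P(3)·log₂(P(3)/Q(3)) = 0.25·log₂(0.25/0.2461) = 0.00567
  P(4)·log₂(P(4)/Q(4)) = 0.25·log₂(0.25/0.0891) = 0.37211

D_KL(P||Q) = 0.23309 - 0.27359 + 0.00567 + 0.37211 = 0.33728 ≈ 0.3373 bits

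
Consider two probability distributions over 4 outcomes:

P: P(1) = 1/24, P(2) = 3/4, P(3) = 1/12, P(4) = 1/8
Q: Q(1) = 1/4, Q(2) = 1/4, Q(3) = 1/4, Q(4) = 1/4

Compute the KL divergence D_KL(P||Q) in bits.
0.8239 bits

D_KL(P||Q) = Σ P(x) log₂(P(x)/Q(x))

Computing term by term:
  P(1)·log₂(P(1)/Q(1)) = (1/24)·log₂((1/24)/(1/4)) = -0.10771
  P(2)·log₂(P(2)/Q(2)) = (3/4)·log₂((3/4)/(1/4)) = 1.18872
  P(3)·log₂(P(3)/Q(3)) = (1/12)·log₂((1/12)/(1/4)) = -0.13208
  P(4)·log₂(P(4)/Q(4)) = (1/8)·log₂((1/8)/(1/4)) = -0.12500

D_KL(P||Q) = -0.10771 + 1.18872 - 0.13208 - 0.12500 = 0.82393 ≈ 0.8239 bits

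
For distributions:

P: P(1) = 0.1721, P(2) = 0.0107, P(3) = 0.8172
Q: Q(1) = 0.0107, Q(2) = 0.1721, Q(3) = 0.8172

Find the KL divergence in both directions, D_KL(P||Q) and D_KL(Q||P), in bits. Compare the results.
D_KL(P||Q) = 0.6468 bits, D_KL(Q||P) = 0.6468 bits. The two directions give exactly the same value for this pair.

D_KL(P||Q) = Σ P(x) log₂(P(x)/Q(x))

Computing term by term:
  P(1)·log₂(P(1)/Q(1)) = 0.1721·log₂(0.1721/0.0107) = 0.68970
  P(2)·log₂(P(2)/Q(2)) = 0.0107·log₂(0.0107/0.1721) = -0.04288
  P(3)·log₂(P(3)/Q(3)) = 0.8172·log₂(0.8172/0.8172) = 0.00000

D_KL(P||Q) = 0.68970 - 0.04288 + 0.00000 = 0.64682 ≈ 0.6468 bits

D_KL(Q||P) = Σ Q(x) log₂(Q(x)/P(x))

Computing term by term:
  Q(1)·log₂(Q(1)/P(1)) = 0.0107·log₂(0.0107/0.1721) = -0.04288
  Q(2)·log₂(Q(2)/P(2)) = 0.1721·log₂(0.1721/0.0107) = 0.68970
  Q(3)·log₂(Q(3)/P(3)) = 0.8172·log₂(0.8172/0.8172) = 0.00000

D_KL(Q||P) = -0.04288 + 0.68970 + 0.00000 = 0.64682 ≈ 0.6468 bits

These ARE equal here. Q is P with outcomes relabeled (Q(1) = P(2), Q(2) = P(1)) by a relabeling that is its own inverse, so the two sums contain exactly the same terms in a different order. This is a special case — KL divergence is not symmetric in general: D_KL(P||Q) ≠ D_KL(Q||P) for most P, Q.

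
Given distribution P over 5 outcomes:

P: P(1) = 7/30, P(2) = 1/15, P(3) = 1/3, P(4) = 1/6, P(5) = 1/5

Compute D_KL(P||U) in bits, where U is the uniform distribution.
0.1480 bits

U(i) = 1/5 for all i

D_KL(P||U) = Σ P(x) log₂(P(x) / (1/5))
           = Σ P(x) log₂(P(x)) + log₂(5)
           = log₂(5) - H(P)

H(P) = -Σ P(x) log₂(P(x)):
  -P(1)·log₂(P(1)) = -(7/30)·log₂(7/30) = 0.48989
  -P(2)·log₂(P(2)) = -(1/15)·log₂(1/15) = 0.26046
  -P(3)·log₂(P(3)) = -(1/3)·log₂(1/3) = 0.52832
  -P(4)·log₂(P(4)) = -(1/6)·log₂(1/6) = 0.43083
  -P(5)·log₂(P(5)) = -(1/5)·log₂(1/5) = 0.46439
H(P) = 0.48989 + 0.26046 + 0.52832 + 0.43083 + 0.46439 = 2.17389 bits

log₂(5) = 2.32193 bits

D_KL(P||U) = 2.32193 - 2.17389 = 0.14804 ≈ 0.1480 bits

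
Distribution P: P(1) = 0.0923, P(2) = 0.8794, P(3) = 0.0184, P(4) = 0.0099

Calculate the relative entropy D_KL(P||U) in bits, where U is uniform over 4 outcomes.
1.3477 bits

U(i) = 1/4 for all i

D_KL(P||U) = Σ P(x) log₂(P(x) / (1/4))
           = Σ P(x) log₂(P(x)) + log₂(4)
           = log₂(4) - H(P)

H(P) = -Σ P(x) log₂(P(x)):
  -P(1)·log₂(P(1)) = -(0.0923)·log₂(0.0923) = 0.31728
  -P(2)·log₂(P(2)) = -(0.8794)·log₂(0.8794) = 0.16305
  -P(3)·log₂(P(3)) = -(0.0184)·log₂(0.0184) = 0.10606
  -P(4)·log₂(P(4)) = -(0.0099)·log₂(0.0099) = 0.06592
H(P) = 0.31728 + 0.16305 + 0.10606 + 0.06592 = 0.65231 bits

log₂(4) = 2.00000 bits

D_KL(P||U) = 2.00000 - 0.65231 = 1.34769 ≈ 1.3477 bits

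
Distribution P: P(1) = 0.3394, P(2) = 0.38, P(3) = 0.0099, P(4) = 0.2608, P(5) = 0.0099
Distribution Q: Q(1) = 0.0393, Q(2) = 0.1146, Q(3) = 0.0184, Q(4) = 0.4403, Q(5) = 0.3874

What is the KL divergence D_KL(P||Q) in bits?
1.4546 bits

D_KL(P||Q) = Σ P(x) log₂(P(x)/Q(x))

Computing term by term:
  P(1)·log₂(P(1)/Q(1)) = 0.3394·log₂(0.3394/0.0393) = 1.05566
  P(2)·log₂(P(2)/Q(2)) = 0.38·log₂(0.38/0.1146) = 0.65717
  P(3)·log₂(P(3)/Q(3)) = 0.0099·log₂(0.0099/0.0184) = -0.00885
  P(4)·log₂(P(4)/Q(4)) = 0.2608·log₂(0.2608/0.4403) = -0.19705
  P(5)·log₂(P(5)/Q(5)) = 0.0099·log₂(0.0099/0.3874) = -0.05237

D_KL(P||Q) = 1.05566 + 0.65717 - 0.00885 - 0.19705 - 0.05237 = 1.45456 ≈ 1.4546 bits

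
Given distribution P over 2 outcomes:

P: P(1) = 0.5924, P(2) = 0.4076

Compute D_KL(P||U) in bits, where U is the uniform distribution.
0.0248 bits

U(i) = 1/2 for all i

D_KL(P||U) = Σ P(x) log₂(P(x) / (1/2))
           = Σ P(x) log₂(P(x)) + log₂(2)
           = log₂(2) - H(P)

H(P) = -Σ P(x) log₂(P(x)):
  -P(1)·log₂(P(1)) = -(0.5924)·log₂(0.5924) = 0.44747
  -P(2)·log₂(P(2)) = -(0.4076)·log₂(0.4076) = 0.52775
H(P) = 0.44747 + 0.52775 = 0.97522 bits

log₂(2) = 1.00000 bits

D_KL(P||U) = 1.00000 - 0.97522 = 0.02478 ≈ 0.0248 bits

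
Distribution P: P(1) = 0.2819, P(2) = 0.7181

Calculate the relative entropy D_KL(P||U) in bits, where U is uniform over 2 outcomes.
0.1420 bits

U(i) = 1/2 for all i

D_KL(P||U) = Σ P(x) log₂(P(x) / (1/2))
           = Σ P(x) log₂(P(x)) + log₂(2)
           = log₂(2) - H(P)

H(P) = -Σ P(x) log₂(P(x)):
  -P(1)·log₂(P(1)) = -(0.2819)·log₂(0.2819) = 0.51496
  -P(2)·log₂(P(2)) = -(0.7181)·log₂(0.7181) = 0.34307
H(P) = 0.51496 + 0.34307 = 0.85803 bits

log₂(2) = 1.00000 bits

D_KL(P||U) = 1.00000 - 0.85803 = 0.14197 ≈ 0.1420 bits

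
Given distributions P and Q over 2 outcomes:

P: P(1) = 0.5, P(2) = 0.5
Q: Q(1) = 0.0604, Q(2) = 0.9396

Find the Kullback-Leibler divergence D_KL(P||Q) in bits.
1.0696 bits

D_KL(P||Q) = Σ P(x) log₂(P(x)/Q(x))

Computing term by term:
  P(1)·log₂(P(1)/Q(1)) = 0.5·log₂(0.5/0.0604) = 1.52465
  P(2)·log₂(P(2)/Q(2)) = 0.5·log₂(0.5/0.9396) = -0.45506

D_KL(P||Q) = 1.52465 - 0.45506 = 1.06959 ≈ 1.0696 bits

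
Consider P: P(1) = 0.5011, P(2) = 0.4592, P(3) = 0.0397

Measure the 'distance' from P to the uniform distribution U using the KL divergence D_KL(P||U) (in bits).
0.3851 bits

U(i) = 1/3 for all i

D_KL(P||U) = Σ P(x) log₂(P(x) / (1/3))
           = Σ P(x) log₂(P(x)) + log₂(3)
           = log₂(3) - H(P)

H(P) = -Σ P(x) log₂(P(x)):
  -P(1)·log₂(P(1)) = -(0.5011)·log₂(0.5011) = 0.49951
  -P(2)·log₂(P(2)) = -(0.4592)·log₂(0.4592) = 0.51559
  -P(3)·log₂(P(3)) = -(0.0397)·log₂(0.0397) = 0.18479
H(P) = 0.49951 + 0.51559 + 0.18479 = 1.19989 bits

log₂(3) = 1.58496 bits

D_KL(P||U) = 1.58496 - 1.19989 = 0.38507 ≈ 0.3851 bits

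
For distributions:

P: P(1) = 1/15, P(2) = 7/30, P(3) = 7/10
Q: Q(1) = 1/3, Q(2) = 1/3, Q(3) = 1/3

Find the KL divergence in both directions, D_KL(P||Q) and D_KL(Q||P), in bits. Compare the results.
D_KL(P||Q) = 0.4744 bits, D_KL(Q||P) = 0.5887 bits. D_KL(Q||P) is larger than D_KL(P||Q) by 0.1143 bits; the two directions differ.

D_KL(P||Q) = Σ P(x) log₂(P(x)/Q(x))

Computing term by term:
  P(1)·log₂(P(1)/Q(1)) = (1/15)·log₂((1/15)/(1/3)) = -0.15480
  P(2)·log₂(P(2)/Q(2)) = (7/30)·log₂((7/30)/(1/3)) = -0.12007
  P(3)·log₂(P(3)/Q(3)) = (7/10)·log₂((7/10)/(1/3)) = 0.74927

D_KL(P||Q) = -0.15480 - 0.12007 + 0.74927 = 0.47440 ≈ 0.4744 bits

D_KL(Q||P) = Σ Q(x) log₂(Q(x)/P(x))

Computing term by term:
  Q(1)·log₂(Q(1)/P(1)) = (1/3)·log₂((1/3)/(1/15)) = 0.77398
  Q(2)·log₂(Q(2)/P(2)) = (1/3)·log₂((1/3)/(7/30)) = 0.17152
  Q(3)·log₂(Q(3)/P(3)) = (1/3)·log₂((1/3)/(7/10)) = -0.35680

D_KL(Q||P) = 0.77398 + 0.17152 - 0.35680 = 0.58870 ≈ 0.5887 bits

These are NOT equal (difference: 0.1143 bits). KL divergence is asymmetric: D_KL(P||Q) ≠ D_KL(Q||P) in general.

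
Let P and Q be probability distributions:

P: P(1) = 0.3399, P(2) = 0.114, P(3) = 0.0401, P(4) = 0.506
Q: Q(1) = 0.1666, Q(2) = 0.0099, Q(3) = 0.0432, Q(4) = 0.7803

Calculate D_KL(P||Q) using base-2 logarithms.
0.4311 bits

D_KL(P||Q) = Σ P(x) log₂(P(x)/Q(x))

Computing term by term:
  P(1)·log₂(P(1)/Q(1)) = 0.3399·log₂(0.3399/0.1666) = 0.34966
  P(2)·log₂(P(2)/Q(2)) = 0.114·log₂(0.114/0.0099) = 0.40190
  P(3)·log₂(P(3)/Q(3)) = 0.0401·log₂(0.0401/0.0432) = -0.00431
  P(4)·log₂(P(4)/Q(4)) = 0.506·log₂(0.506/0.7803) = -0.31620

D_KL(P||Q) = 0.34966 + 0.40190 - 0.00431 - 0.31620 = 0.43105 ≈ 0.4311 bits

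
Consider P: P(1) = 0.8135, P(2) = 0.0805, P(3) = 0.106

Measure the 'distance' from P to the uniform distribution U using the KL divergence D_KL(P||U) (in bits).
0.7069 bits

U(i) = 1/3 for all i

D_KL(P||U) = Σ P(x) log₂(P(x) / (1/3))
           = Σ P(x) log₂(P(x)) + log₂(3)
           = log₂(3) - H(P)

H(P) = -Σ P(x) log₂(P(x)):
  -P(1)·log₂(P(1)) = -(0.8135)·log₂(0.8135) = 0.24225
  -P(2)·log₂(P(2)) = -(0.0805)·log₂(0.0805) = 0.29261
  -P(3)·log₂(P(3)) = -(0.106)·log₂(0.106) = 0.34321
H(P) = 0.24225 + 0.29261 + 0.34321 = 0.87807 bits

log₂(3) = 1.58496 bits

D_KL(P||U) = 1.58496 - 0.87807 = 0.70689 ≈ 0.7069 bits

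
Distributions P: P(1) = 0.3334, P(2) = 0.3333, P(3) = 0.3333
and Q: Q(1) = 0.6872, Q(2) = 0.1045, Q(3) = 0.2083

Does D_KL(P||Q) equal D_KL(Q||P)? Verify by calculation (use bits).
D_KL(P||Q) = 0.4359 bits, D_KL(Q||P) = 0.4010 bits. No — D_KL(P||Q) ≠ D_KL(Q||P) for this pair.

D_KL(P||Q) = Σ P(x) log₂(P(x)/Q(x))

Computing term by term:
  P(1)·log₂(P(1)/Q(1)) = 0.3334·log₂(0.3334/0.6872) = -0.34789
  P(2)·log₂(P(2)/Q(2)) = 0.3333·log₂(0.3333/0.1045) = 0.55772
  P(3)·log₂(P(3)/Q(3)) = 0.3333·log₂(0.3333/0.2083) = 0.22603

D_KL(P||Q) = -0.34789 + 0.55772 + 0.22603 = 0.43586 ≈ 0.4359 bits

D_KL(Q||P) = Σ Q(x) log₂(Q(x)/P(x))

Computing term by term:
  Q(1)·log₂(Q(1)/P(1)) = 0.6872·log₂(0.6872/0.3334) = 0.71708
  Q(2)·log₂(Q(2)/P(2)) = 0.1045·log₂(0.1045/0.3333) = -0.17486
  Q(3)·log₂(Q(3)/P(3)) = 0.2083·log₂(0.2083/0.3333) = -0.14126

D_KL(Q||P) = 0.71708 - 0.17486 - 0.14126 = 0.40096 ≈ 0.4010 bits

These are NOT equal (difference: 0.0349 bits). KL divergence is asymmetric: D_KL(P||Q) ≠ D_KL(Q||P) in general.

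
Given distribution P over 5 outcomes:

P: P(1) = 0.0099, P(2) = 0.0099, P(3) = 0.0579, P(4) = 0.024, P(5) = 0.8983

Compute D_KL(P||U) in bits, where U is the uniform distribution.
1.6840 bits

U(i) = 1/5 for all i

D_KL(P||U) = Σ P(x) log₂(P(x) / (1/5))
           = Σ P(x) log₂(P(x)) + log₂(5)
           = log₂(5) - H(P)

H(P) = -Σ P(x) log₂(P(x)):
  -P(1)·log₂(P(1)) = -(0.0099)·log₂(0.0099) = 0.06592
  -P(2)·log₂(P(2)) = -(0.0099)·log₂(0.0099) = 0.06592
  -P(3)·log₂(P(3)) = -(0.0579)·log₂(0.0579) = 0.23799
  -P(4)·log₂(P(4)) = -(0.024)·log₂(0.024) = 0.12914
  -P(5)·log₂(P(5)) = -(0.8983)·log₂(0.8983) = 0.13899
H(P) = 0.06592 + 0.06592 + 0.23799 + 0.12914 + 0.13899 = 0.63796 bits

log₂(5) = 2.32193 bits

D_KL(P||U) = 2.32193 - 0.63796 = 1.68397 ≈ 1.6840 bits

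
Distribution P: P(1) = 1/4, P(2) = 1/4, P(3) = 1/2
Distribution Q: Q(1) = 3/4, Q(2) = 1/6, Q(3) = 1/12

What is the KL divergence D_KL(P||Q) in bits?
1.0425 bits

D_KL(P||Q) = Σ P(x) log₂(P(x)/Q(x))

Computing term by term:
  P(1)·log₂(P(1)/Q(1)) = (1/4)·log₂((1/4)/(3/4)) = -0.39624
  P(2)·log₂(P(2)/Q(2)) = (1/4)·log₂((1/4)/(1/6)) = 0.14624
  P(3)·log₂(P(3)/Q(3)) = (1/2)·log₂((1/2)/(1/12)) = 1.29248

D_KL(P||Q) = -0.39624 + 0.14624 + 1.29248 = 1.04248 ≈ 1.0425 bits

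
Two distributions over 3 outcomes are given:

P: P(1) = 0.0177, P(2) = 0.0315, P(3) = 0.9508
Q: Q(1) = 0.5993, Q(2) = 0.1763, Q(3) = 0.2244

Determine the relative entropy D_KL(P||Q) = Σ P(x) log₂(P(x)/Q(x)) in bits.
1.8124 bits

D_KL(P||Q) = Σ P(x) log₂(P(x)/Q(x))

Computing term by term:
  P(1)·log₂(P(1)/Q(1)) = 0.0177·log₂(0.0177/0.5993) = -0.08994
  P(2)·log₂(P(2)/Q(2)) = 0.0315·log₂(0.0315/0.1763) = -0.07827
  P(3)·log₂(P(3)/Q(3)) = 0.9508·log₂(0.9508/0.2244) = 1.98058

D_KL(P||Q) = -0.08994 - 0.07827 + 1.98058 = 1.81237 ≈ 1.8124 bits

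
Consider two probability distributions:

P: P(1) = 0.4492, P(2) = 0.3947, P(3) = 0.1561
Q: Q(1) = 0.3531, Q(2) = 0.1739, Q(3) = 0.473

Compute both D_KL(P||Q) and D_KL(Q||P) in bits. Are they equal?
D_KL(P||Q) = 0.3731 bits, D_KL(Q||P) = 0.4282 bits. No, they are not equal.

D_KL(P||Q) = Σ P(x) log₂(P(x)/Q(x))

Computing term by term:
  P(1)·log₂(P(1)/Q(1)) = 0.4492·log₂(0.4492/0.3531) = 0.15600
  P(2)·log₂(P(2)/Q(2)) = 0.3947·log₂(0.3947/0.1739) = 0.46673
  P(3)·log₂(P(3)/Q(3)) = 0.1561·log₂(0.1561/0.473) = -0.24966

D_KL(P||Q) = 0.15600 + 0.46673 - 0.24966 = 0.37307 ≈ 0.3731 bits

D_KL(Q||P) = Σ Q(x) log₂(Q(x)/P(x))

Computing term by term:
  Q(1)·log₂(Q(1)/P(1)) = 0.3531·log₂(0.3531/0.4492) = -0.12262
  Q(2)·log₂(Q(2)/P(2)) = 0.1739·log₂(0.1739/0.3947) = -0.20564
  Q(3)·log₂(Q(3)/P(3)) = 0.473·log₂(0.473/0.1561) = 0.75650

D_KL(Q||P) = -0.12262 - 0.20564 + 0.75650 = 0.42824 ≈ 0.4282 bits

These are NOT equal (difference: 0.0551 bits). KL divergence is asymmetric: D_KL(P||Q) ≠ D_KL(Q||P) in general.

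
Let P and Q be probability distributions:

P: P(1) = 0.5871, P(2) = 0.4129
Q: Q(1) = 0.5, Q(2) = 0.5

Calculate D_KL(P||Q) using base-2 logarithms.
0.0220 bits

D_KL(P||Q) = Σ P(x) log₂(P(x)/Q(x))

Computing term by term:
  P(1)·log₂(P(1)/Q(1)) = 0.5871·log₂(0.5871/0.5) = 0.13602
  P(2)·log₂(P(2)/Q(2)) = 0.4129·log₂(0.4129/0.5) = -0.11402

D_KL(P||Q) = 0.13602 - 0.11402 = 0.02200 ≈ 0.0220 bits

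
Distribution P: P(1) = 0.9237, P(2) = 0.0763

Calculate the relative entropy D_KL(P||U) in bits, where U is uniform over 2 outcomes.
0.6110 bits

U(i) = 1/2 for all i

D_KL(P||U) = Σ P(x) log₂(P(x) / (1/2))
           = Σ P(x) log₂(P(x)) + log₂(2)
           = log₂(2) - H(P)

H(P) = -Σ P(x) log₂(P(x)):
  -P(1)·log₂(P(1)) = -(0.9237)·log₂(0.9237) = 0.10577
  -P(2)·log₂(P(2)) = -(0.0763)·log₂(0.0763) = 0.28324
H(P) = 0.10577 + 0.28324 = 0.38901 bits

log₂(2) = 1.00000 bits

D_KL(P||U) = 1.00000 - 0.38901 = 0.61099 ≈ 0.6110 bits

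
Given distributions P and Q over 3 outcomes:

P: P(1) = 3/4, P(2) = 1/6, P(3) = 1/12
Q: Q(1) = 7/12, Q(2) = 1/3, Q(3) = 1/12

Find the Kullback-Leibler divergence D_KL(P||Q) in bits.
0.1053 bits

D_KL(P||Q) = Σ P(x) log₂(P(x)/Q(x))

Computing term by term:
  P(1)·log₂(P(1)/Q(1)) = (3/4)·log₂((3/4)/(7/12)) = 0.27193
  P(2)·log₂(P(2)/Q(2)) = (1/6)·log₂((1/6)/(1/3)) = -0.16667
  P(3)·log₂(P(3)/Q(3)) = (1/12)·log₂((1/12)/(1/12)) = 0.00000

D_KL(P||Q) = 0.27193 - 0.16667 + 0.00000 = 0.10526 ≈ 0.1053 bits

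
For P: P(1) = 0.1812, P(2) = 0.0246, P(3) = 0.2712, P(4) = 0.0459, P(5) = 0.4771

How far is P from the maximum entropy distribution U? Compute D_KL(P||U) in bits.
0.5199 bits

U(i) = 1/5 for all i

D_KL(P||U) = Σ P(x) log₂(P(x) / (1/5))
           = Σ P(x) log₂(P(x)) + log₂(5)
           = log₂(5) - H(P)

H(P) = -Σ P(x) log₂(P(x)):
  -P(1)·log₂(P(1)) = -(0.1812)·log₂(0.1812) = 0.44654
  -P(2)·log₂(P(2)) = -(0.0246)·log₂(0.0246) = 0.13149
  -P(3)·log₂(P(3)) = -(0.2712)·log₂(0.2712) = 0.51055
  -P(4)·log₂(P(4)) = -(0.0459)·log₂(0.0459) = 0.20404
  -P(5)·log₂(P(5)) = -(0.4771)·log₂(0.4771) = 0.50937
H(P) = 0.44654 + 0.13149 + 0.51055 + 0.20404 + 0.50937 = 1.80199 bits

log₂(5) = 2.32193 bits

D_KL(P||U) = 2.32193 - 1.80199 = 0.51994 ≈ 0.5199 bits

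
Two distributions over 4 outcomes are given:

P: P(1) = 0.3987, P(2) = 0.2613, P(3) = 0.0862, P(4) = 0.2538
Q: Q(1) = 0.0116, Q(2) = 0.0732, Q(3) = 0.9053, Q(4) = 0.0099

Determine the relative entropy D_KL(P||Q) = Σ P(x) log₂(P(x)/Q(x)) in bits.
3.4097 bits

D_KL(P||Q) = Σ P(x) log₂(P(x)/Q(x))

Computing term by term:
  P(1)·log₂(P(1)/Q(1)) = 0.3987·log₂(0.3987/0.0116) = 2.03461
  P(2)·log₂(P(2)/Q(2)) = 0.2613·log₂(0.2613/0.0732) = 0.47969
  P(3)·log₂(P(3)/Q(3)) = 0.0862·log₂(0.0862/0.9053) = -0.29245
  P(4)·log₂(P(4)/Q(4)) = 0.2538·log₂(0.2538/0.0099) = 1.18781

D_KL(P||Q) = 2.03461 + 0.47969 - 0.29245 + 1.18781 = 3.40966 ≈ 3.4097 bits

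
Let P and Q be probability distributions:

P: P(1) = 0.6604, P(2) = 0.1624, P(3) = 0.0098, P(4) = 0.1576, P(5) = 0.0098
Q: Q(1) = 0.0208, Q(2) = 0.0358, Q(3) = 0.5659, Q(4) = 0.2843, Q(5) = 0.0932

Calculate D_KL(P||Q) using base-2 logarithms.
3.4255 bits

D_KL(P||Q) = Σ P(x) log₂(P(x)/Q(x))

Computing term by term:
  P(1)·log₂(P(1)/Q(1)) = 0.6604·log₂(0.6604/0.0208) = 3.29453
  P(2)·log₂(P(2)/Q(2)) = 0.1624·log₂(0.1624/0.0358) = 0.35428
  P(3)·log₂(P(3)/Q(3)) = 0.0098·log₂(0.0098/0.5659) = -0.05735
  P(4)·log₂(P(4)/Q(4)) = 0.1576·log₂(0.1576/0.2843) = -0.13414
  P(5)·log₂(P(5)/Q(5)) = 0.0098·log₂(0.0098/0.0932) = -0.03184

D_KL(P||Q) = 3.29453 + 0.35428 - 0.05735 - 0.13414 - 0.03184 = 3.42548 ≈ 3.4255 bits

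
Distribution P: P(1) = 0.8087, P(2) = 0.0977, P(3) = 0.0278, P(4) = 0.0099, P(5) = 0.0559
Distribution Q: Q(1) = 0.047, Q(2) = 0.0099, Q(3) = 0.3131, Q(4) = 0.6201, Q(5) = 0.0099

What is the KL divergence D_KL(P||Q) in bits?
3.6257 bits

D_KL(P||Q) = Σ P(x) log₂(P(x)/Q(x))

Computing term by term:
  P(1)·log₂(P(1)/Q(1)) = 0.8087·log₂(0.8087/0.047) = 3.31961
  P(2)·log₂(P(2)/Q(2)) = 0.0977·log₂(0.0977/0.0099) = 0.32269
  P(3)·log₂(P(3)/Q(3)) = 0.0278·log₂(0.0278/0.3131) = -0.09712
  P(4)·log₂(P(4)/Q(4)) = 0.0099·log₂(0.0099/0.6201) = -0.05909
  P(5)·log₂(P(5)/Q(5)) = 0.0559·log₂(0.0559/0.0099) = 0.13960

D_KL(P||Q) = 3.31961 + 0.32269 - 0.09712 - 0.05909 + 0.13960 = 3.62569 ≈ 3.6257 bits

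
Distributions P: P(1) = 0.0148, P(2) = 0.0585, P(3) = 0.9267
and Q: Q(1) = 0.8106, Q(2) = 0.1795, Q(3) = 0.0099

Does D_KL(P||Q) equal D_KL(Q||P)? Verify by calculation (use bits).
D_KL(P||Q) = 5.8884 bits, D_KL(Q||P) = 4.9070 bits. No — D_KL(P||Q) ≠ D_KL(Q||P) for this pair.

D_KL(P||Q) = Σ P(x) log₂(P(x)/Q(x))

Computing term by term:
  P(1)·log₂(P(1)/Q(1)) = 0.0148·log₂(0.0148/0.8106) = -0.08547
  P(2)·log₂(P(2)/Q(2)) = 0.0585·log₂(0.0585/0.1795) = -0.09462
  P(3)·log₂(P(3)/Q(3)) = 0.9267·log₂(0.9267/0.0099) = 6.06852

D_KL(P||Q) = -0.08547 - 0.09462 + 6.06852 = 5.88843 ≈ 5.8884 bits

D_KL(Q||P) = Σ Q(x) log₂(Q(x)/P(x))

Computing term by term:
  Q(1)·log₂(Q(1)/P(1)) = 0.8106·log₂(0.8106/0.0148) = 4.68148
  Q(2)·log₂(Q(2)/P(2)) = 0.1795·log₂(0.1795/0.0585) = 0.29034
  Q(3)·log₂(Q(3)/P(3)) = 0.0099·log₂(0.0099/0.9267) = -0.06483

D_KL(Q||P) = 4.68148 + 0.29034 - 0.06483 = 4.90699 ≈ 4.9070 bits

These are NOT equal (difference: 0.9814 bits). KL divergence is asymmetric: D_KL(P||Q) ≠ D_KL(Q||P) in general.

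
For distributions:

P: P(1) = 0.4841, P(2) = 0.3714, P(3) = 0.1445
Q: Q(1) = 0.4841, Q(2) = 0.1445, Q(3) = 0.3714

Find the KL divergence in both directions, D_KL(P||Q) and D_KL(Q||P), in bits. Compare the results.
D_KL(P||Q) = 0.3090 bits, D_KL(Q||P) = 0.3090 bits. The two directions give exactly the same value for this pair.

D_KL(P||Q) = Σ P(x) log₂(P(x)/Q(x))

Computing term by term:
  P(1)·log₂(P(1)/Q(1)) = 0.4841·log₂(0.4841/0.4841) = 0.00000
  P(2)·log₂(P(2)/Q(2)) = 0.3714·log₂(0.3714/0.1445) = 0.50581
  P(3)·log₂(P(3)/Q(3)) = 0.1445·log₂(0.1445/0.3714) = -0.19680

D_KL(P||Q) = 0.00000 + 0.50581 - 0.19680 = 0.30901 ≈ 0.3090 bits

D_KL(Q||P) = Σ Q(x) log₂(Q(x)/P(x))

Computing term by term:
  Q(1)·log₂(Q(1)/P(1)) = 0.4841·log₂(0.4841/0.4841) = 0.00000
  Q(2)·log₂(Q(2)/P(2)) = 0.1445·log₂(0.1445/0.3714) = -0.19680
  Q(3)·log₂(Q(3)/P(3)) = 0.3714·log₂(0.3714/0.1445) = 0.50581

D_KL(Q||P) = 0.00000 - 0.19680 + 0.50581 = 0.30901 ≈ 0.3090 bits

These ARE equal here. Q is P with outcomes relabeled (Q(2) = P(3), Q(3) = P(2)) by a relabeling that is its own inverse, so the two sums contain exactly the same terms in a different order. This is a special case — KL divergence is not symmetric in general: D_KL(P||Q) ≠ D_KL(Q||P) for most P, Q.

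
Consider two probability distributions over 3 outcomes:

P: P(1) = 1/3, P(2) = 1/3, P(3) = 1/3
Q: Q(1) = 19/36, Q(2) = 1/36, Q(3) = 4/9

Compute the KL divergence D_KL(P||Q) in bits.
0.8357 bits

D_KL(P||Q) = Σ P(x) log₂(P(x)/Q(x))

Computing term by term:
  P(1)·log₂(P(1)/Q(1)) = (1/3)·log₂((1/3)/(19/36)) = -0.22099
  P(2)·log₂(P(2)/Q(2)) = (1/3)·log₂((1/3)/(1/36)) = 1.19499
  P(3)·log₂(P(3)/Q(3)) = (1/3)·log₂((1/3)/(4/9)) = -0.13835

D_KL(P||Q) = -0.22099 + 1.19499 - 0.13835 = 0.83565 ≈ 0.8357 bits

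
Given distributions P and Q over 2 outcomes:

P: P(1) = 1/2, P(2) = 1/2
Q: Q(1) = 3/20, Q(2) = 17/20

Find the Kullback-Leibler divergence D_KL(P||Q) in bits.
0.4857 bits

D_KL(P||Q) = Σ P(x) log₂(P(x)/Q(x))

Computing term by term:
  P(1)·log₂(P(1)/Q(1)) = (1/2)·log₂((1/2)/(3/20)) = 0.86848
  P(2)·log₂(P(2)/Q(2)) = (1/2)·log₂((1/2)/(17/20)) = -0.38277

D_KL(P||Q) = 0.86848 - 0.38277 = 0.48571 ≈ 0.4857 bits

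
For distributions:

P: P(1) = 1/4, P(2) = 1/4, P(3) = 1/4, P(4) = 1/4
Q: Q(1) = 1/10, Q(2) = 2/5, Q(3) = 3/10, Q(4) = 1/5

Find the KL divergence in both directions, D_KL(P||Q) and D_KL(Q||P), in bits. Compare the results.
D_KL(P||Q) = 0.1757 bits, D_KL(Q||P) = 0.1536 bits. D_KL(P||Q) is larger than D_KL(Q||P) by 0.0221 bits; the two directions differ.

D_KL(P||Q) = Σ P(x) log₂(P(x)/Q(x))

Computing term by term:
  P(1)·log₂(P(1)/Q(1)) = (1/4)·log₂((1/4)/(1/10)) = 0.33048
  P(2)·log₂(P(2)/Q(2)) = (1/4)·log₂((1/4)/(2/5)) = -0.16952
  P(3)·log₂(P(3)/Q(3)) = (1/4)·log₂((1/4)/(3/10)) = -0.06576
  P(4)·log₂(P(4)/Q(4)) = (1/4)·log₂((1/4)/(1/5)) = 0.08048

D_KL(P||Q) = 0.33048 - 0.16952 - 0.06576 + 0.08048 = 0.17568 ≈ 0.1757 bits

D_KL(Q||P) = Σ Q(x) log₂(Q(x)/P(x))

Computing term by term:
  Q(1)·log₂(Q(1)/P(1)) = (1/10)·log₂((1/10)/(1/4)) = -0.13219
  Q(2)·log₂(Q(2)/P(2)) = (2/5)·log₂((2/5)/(1/4)) = 0.27123
  Q(3)·log₂(Q(3)/P(3)) = (3/10)·log₂((3/10)/(1/4)) = 0.07891
  Q(4)·log₂(Q(4)/P(4)) = (1/5)·log₂((1/5)/(1/4)) = -0.06439

D_KL(Q||P) = -0.13219 + 0.27123 + 0.07891 - 0.06439 = 0.15356 ≈ 0.1536 bits

These are NOT equal (difference: 0.0221 bits). KL divergence is asymmetric: D_KL(P||Q) ≠ D_KL(Q||P) in general.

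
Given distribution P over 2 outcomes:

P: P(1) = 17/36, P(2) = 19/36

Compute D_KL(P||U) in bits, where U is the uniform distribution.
0.0022 bits

U(i) = 1/2 for all i

D_KL(P||U) = Σ P(x) log₂(P(x) / (1/2))
           = Σ P(x) log₂(P(x)) + log₂(2)
           = log₂(2) - H(P)

H(P) = -Σ P(x) log₂(P(x)):
  -P(1)·log₂(P(1)) = -(17/36)·log₂(17/36) = 0.51116
  -P(2)·log₂(P(2)) = -(19/36)·log₂(19/36) = 0.48661
H(P) = 0.51116 + 0.48661 = 0.99777 bits

log₂(2) = 1.00000 bits

D_KL(P||U) = 1.00000 - 0.99777 = 0.00223 ≈ 0.0022 bits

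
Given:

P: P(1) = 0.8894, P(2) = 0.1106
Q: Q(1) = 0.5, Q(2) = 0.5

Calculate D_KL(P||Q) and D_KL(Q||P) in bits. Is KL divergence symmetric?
D_KL(P||Q) = 0.4983 bits, D_KL(Q||P) = 0.6728 bits. No, KL divergence is not symmetric.

D_KL(P||Q) = Σ P(x) log₂(P(x)/Q(x))

Computing term by term:
  P(1)·log₂(P(1)/Q(1)) = 0.8894·log₂(0.8894/0.5) = 0.73901
  P(2)·log₂(P(2)/Q(2)) = 0.1106·log₂(0.1106/0.5) = -0.24073

D_KL(P||Q) = 0.73901 - 0.24073 = 0.49828 ≈ 0.4983 bits

D_KL(Q||P) = Σ Q(x) log₂(Q(x)/P(x))

Computing term by term:
  Q(1)·log₂(Q(1)/P(1)) = 0.5·log₂(0.5/0.8894) = -0.41545
  Q(2)·log₂(Q(2)/P(2)) = 0.5·log₂(0.5/0.1106) = 1.08829

D_KL(Q||P) = -0.41545 + 1.08829 = 0.67284 ≈ 0.6728 bits

These are NOT equal (difference: 0.1745 bits). KL divergence is asymmetric: D_KL(P||Q) ≠ D_KL(Q||P) in general.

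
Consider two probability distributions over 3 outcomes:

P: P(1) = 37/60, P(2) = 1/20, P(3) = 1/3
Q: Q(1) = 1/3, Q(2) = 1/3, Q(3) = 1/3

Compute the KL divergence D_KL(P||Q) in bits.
0.4105 bits

D_KL(P||Q) = Σ P(x) log₂(P(x)/Q(x))

Computing term by term:
  P(1)·log₂(P(1)/Q(1)) = (37/60)·log₂((37/60)/(1/3)) = 0.54731
  P(2)·log₂(P(2)/Q(2)) = (1/20)·log₂((1/20)/(1/3)) = -0.13685
  P(3)·log₂(P(3)/Q(3)) = (1/3)·log₂((1/3)/(1/3)) = 0.00000

D_KL(P||Q) = 0.54731 - 0.13685 + 0.00000 = 0.41046 ≈ 0.4105 bits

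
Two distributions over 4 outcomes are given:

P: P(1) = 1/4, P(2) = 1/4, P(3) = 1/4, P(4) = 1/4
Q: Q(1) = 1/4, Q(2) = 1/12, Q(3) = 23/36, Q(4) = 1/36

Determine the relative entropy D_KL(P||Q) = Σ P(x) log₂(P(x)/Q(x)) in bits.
0.8503 bits

D_KL(P||Q) = Σ P(x) log₂(P(x)/Q(x))

Computing term by term:
  P(1)·log₂(P(1)/Q(1)) = (1/4)·log₂((1/4)/(1/4)) = 0.00000
  P(2)·log₂(P(2)/Q(2)) = (1/4)·log₂((1/4)/(1/12)) = 0.39624
  P(3)·log₂(P(3)/Q(3)) = (1/4)·log₂((1/4)/(23/36)) = -0.33841
  P(4)·log₂(P(4)/Q(4)) = (1/4)·log₂((1/4)/(1/36)) = 0.79248

D_KL(P||Q) = 0.00000 + 0.39624 - 0.33841 + 0.79248 = 0.85031 ≈ 0.8503 bits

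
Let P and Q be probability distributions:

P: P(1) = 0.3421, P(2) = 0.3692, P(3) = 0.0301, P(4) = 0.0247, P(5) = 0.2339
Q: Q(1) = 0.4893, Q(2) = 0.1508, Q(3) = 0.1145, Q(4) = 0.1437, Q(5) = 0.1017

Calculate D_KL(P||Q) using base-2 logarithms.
0.4606 bits

D_KL(P||Q) = Σ P(x) log₂(P(x)/Q(x))

Computing term by term:
  P(1)·log₂(P(1)/Q(1)) = 0.3421·log₂(0.3421/0.4893) = -0.17663
  P(2)·log₂(P(2)/Q(2)) = 0.3692·log₂(0.3692/0.1508) = 0.47692
  P(3)·log₂(P(3)/Q(3)) = 0.0301·log₂(0.0301/0.1145) = -0.05802
  P(4)·log₂(P(4)/Q(4)) = 0.0247·log₂(0.0247/0.1437) = -0.06275
  P(5)·log₂(P(5)/Q(5)) = 0.2339·log₂(0.2339/0.1017) = 0.28105

D_KL(P||Q) = -0.17663 + 0.47692 - 0.05802 - 0.06275 + 0.28105 = 0.46057 ≈ 0.4606 bits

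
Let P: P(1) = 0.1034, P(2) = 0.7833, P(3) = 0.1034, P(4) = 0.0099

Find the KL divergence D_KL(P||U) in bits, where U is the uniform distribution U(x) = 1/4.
0.9811 bits

U(i) = 1/4 for all i

D_KL(P||U) = Σ P(x) log₂(P(x) / (1/4))
           = Σ P(x) log₂(P(x)) + log₂(4)
           = log₂(4) - H(P)

H(P) = -Σ P(x) log₂(P(x)):
  -P(1)·log₂(P(1)) = -(0.1034)·log₂(0.1034) = 0.33850
  -P(2)·log₂(P(2)) = -(0.7833)·log₂(0.7833) = 0.27601
  -P(3)·log₂(P(3)) = -(0.1034)·log₂(0.1034) = 0.33850
  -P(4)·log₂(P(4)) = -(0.0099)·log₂(0.0099) = 0.06592
H(P) = 0.33850 + 0.27601 + 0.33850 + 0.06592 = 1.01893 bits

log₂(4) = 2.00000 bits

D_KL(P||U) = 2.00000 - 1.01893 = 0.98107 ≈ 0.9811 bits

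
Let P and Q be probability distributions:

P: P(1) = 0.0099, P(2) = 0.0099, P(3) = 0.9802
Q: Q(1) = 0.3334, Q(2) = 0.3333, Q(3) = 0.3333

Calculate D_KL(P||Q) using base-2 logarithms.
1.4250 bits

D_KL(P||Q) = Σ P(x) log₂(P(x)/Q(x))

Computing term by term:
  P(1)·log₂(P(1)/Q(1)) = 0.0099·log₂(0.0099/0.3334) = -0.05023
  P(2)·log₂(P(2)/Q(2)) = 0.0099·log₂(0.0099/0.3333) = -0.05023
  P(3)·log₂(P(3)/Q(3)) = 0.9802·log₂(0.9802/0.3333) = 1.52544

D_KL(P||Q) = -0.05023 - 0.05023 + 1.52544 = 1.42498 ≈ 1.4250 bits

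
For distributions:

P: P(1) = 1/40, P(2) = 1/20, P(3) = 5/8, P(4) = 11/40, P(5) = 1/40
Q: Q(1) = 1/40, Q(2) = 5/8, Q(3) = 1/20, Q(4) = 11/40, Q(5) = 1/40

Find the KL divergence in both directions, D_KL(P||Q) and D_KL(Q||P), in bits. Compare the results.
D_KL(P||Q) = 2.0952 bits, D_KL(Q||P) = 2.0952 bits. The two directions give exactly the same value for this pair.

D_KL(P||Q) = Σ P(x) log₂(P(x)/Q(x))

Computing term by term:
  P(1)·log₂(P(1)/Q(1)) = (1/40)·log₂((1/40)/(1/40)) = 0.00000
  P(2)·log₂(P(2)/Q(2)) = (1/20)·log₂((1/20)/(5/8)) = -0.18219
  P(3)·log₂(P(3)/Q(3)) = (5/8)·log₂((5/8)/(1/20)) = 2.27741
  P(4)·log₂(P(4)/Q(4)) = (11/40)·log₂((11/40)/(11/40)) = 0.00000
  P(5)·log₂(P(5)/Q(5)) = (1/40)·log₂((1/40)/(1/40)) = 0.00000

D_KL(P||Q) = 0.00000 - 0.18219 + 2.27741 + 0.00000 + 0.00000 = 2.09522 ≈ 2.0952 bits

D_KL(Q||P) = Σ Q(x) log₂(Q(x)/P(x))

Computing term by term:
  Q(1)·log₂(Q(1)/P(1)) = (1/40)·log₂((1/40)/(1/40)) = 0.00000
  Q(2)·log₂(Q(2)/P(2)) = (5/8)·log₂((5/8)/(1/20)) = 2.27741
  Q(3)·log₂(Q(3)/P(3)) = (1/20)·log₂((1/20)/(5/8)) = -0.18219
  Q(4)·log₂(Q(4)/P(4)) = (11/40)·log₂((11/40)/(11/40)) = 0.00000
  Q(5)·log₂(Q(5)/P(5)) = (1/40)·log₂((1/40)/(1/40)) = 0.00000

D_KL(Q||P) = 0.00000 + 2.27741 - 0.18219 + 0.00000 + 0.00000 = 2.09522 ≈ 2.0952 bits

These ARE equal here. Q is P with outcomes relabeled (Q(1) = P(5), Q(2) = P(3), Q(3) = P(2), Q(5) = P(1)) by a relabeling that is its own inverse, so the two sums contain exactly the same terms in a different order. This is a special case — KL divergence is not symmetric in general: D_KL(P||Q) ≠ D_KL(Q||P) for most P, Q.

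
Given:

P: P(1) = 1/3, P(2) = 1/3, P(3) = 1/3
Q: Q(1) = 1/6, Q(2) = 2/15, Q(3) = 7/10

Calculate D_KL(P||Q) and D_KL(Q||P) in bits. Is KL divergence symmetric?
D_KL(P||Q) = 0.4172 bits, D_KL(Q||P) = 0.4063 bits. No, KL divergence is not symmetric.

D_KL(P||Q) = Σ P(x) log₂(P(x)/Q(x))

Computing term by term:
  P(1)·log₂(P(1)/Q(1)) = (1/3)·log₂((1/3)/(1/6)) = 0.33333
  P(2)·log₂(P(2)/Q(2)) = (1/3)·log₂((1/3)/(2/15)) = 0.44064
  P(3)·log₂(P(3)/Q(3)) = (1/3)·log₂((1/3)/(7/10)) = -0.35680

D_KL(P||Q) = 0.33333 + 0.44064 - 0.35680 = 0.41717 ≈ 0.4172 bits

D_KL(Q||P) = Σ Q(x) log₂(Q(x)/P(x))

Computing term by term:
  Q(1)·log₂(Q(1)/P(1)) = (1/6)·log₂((1/6)/(1/3)) = -0.16667
  Q(2)·log₂(Q(2)/P(2)) = (2/15)·log₂((2/15)/(1/3)) = -0.17626
  Q(3)·log₂(Q(3)/P(3)) = (7/10)·log₂((7/10)/(1/3)) = 0.74927

D_KL(Q||P) = -0.16667 - 0.17626 + 0.74927 = 0.40634 ≈ 0.4063 bits

These are NOT equal (difference: 0.0109 bits). KL divergence is asymmetric: D_KL(P||Q) ≠ D_KL(Q||P) in general.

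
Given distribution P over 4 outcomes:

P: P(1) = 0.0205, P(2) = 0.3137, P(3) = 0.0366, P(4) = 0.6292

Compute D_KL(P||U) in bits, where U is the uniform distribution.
0.7651 bits

U(i) = 1/4 for all i

D_KL(P||U) = Σ P(x) log₂(P(x) / (1/4))
           = Σ P(x) log₂(P(x)) + log₂(4)
           = log₂(4) - H(P)

H(P) = -Σ P(x) log₂(P(x)):
  -P(1)·log₂(P(1)) = -(0.0205)·log₂(0.0205) = 0.11497
  -P(2)·log₂(P(2)) = -(0.3137)·log₂(0.3137) = 0.52468
  -P(3)·log₂(P(3)) = -(0.0366)·log₂(0.0366) = 0.17466
  -P(4)·log₂(P(4)) = -(0.6292)·log₂(0.6292) = 0.42056
H(P) = 0.11497 + 0.52468 + 0.17466 + 0.42056 = 1.23487 bits

log₂(4) = 2.00000 bits

D_KL(P||U) = 2.00000 - 1.23487 = 0.76513 ≈ 0.7651 bits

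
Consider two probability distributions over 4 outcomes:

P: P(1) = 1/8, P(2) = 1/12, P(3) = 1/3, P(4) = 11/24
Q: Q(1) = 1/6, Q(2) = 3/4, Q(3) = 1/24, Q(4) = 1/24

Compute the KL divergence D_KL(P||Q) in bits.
2.2695 bits

D_KL(P||Q) = Σ P(x) log₂(P(x)/Q(x))

Computing term by term:
  P(1)·log₂(P(1)/Q(1)) = (1/8)·log₂((1/8)/(1/6)) = -0.05188
  P(2)·log₂(P(2)/Q(2)) = (1/12)·log₂((1/12)/(3/4)) = -0.26416
  P(3)·log₂(P(3)/Q(3)) = (1/3)·log₂((1/3)/(1/24)) = 1.00000
  P(4)·log₂(P(4)/Q(4)) = (11/24)·log₂((11/24)/(1/24)) = 1.58557

D_KL(P||Q) = -0.05188 - 0.26416 + 1.00000 + 1.58557 = 2.26953 ≈ 2.2695 bits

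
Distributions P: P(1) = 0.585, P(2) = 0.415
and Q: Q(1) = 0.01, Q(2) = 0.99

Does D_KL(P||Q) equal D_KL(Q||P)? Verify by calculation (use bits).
D_KL(P||Q) = 2.9136 bits, D_KL(Q||P) = 1.1831 bits. No — D_KL(P||Q) ≠ D_KL(Q||P) for this pair.

D_KL(P||Q) = Σ P(x) log₂(P(x)/Q(x))

Computing term by term:
  P(1)·log₂(P(1)/Q(1)) = 0.585·log₂(0.585/0.01) = 3.43416
  P(2)·log₂(P(2)/Q(2)) = 0.415·log₂(0.415/0.99) = -0.52054

D_KL(P||Q) = 3.43416 - 0.52054 = 2.91362 ≈ 2.9136 bits

D_KL(Q||P) = Σ Q(x) log₂(Q(x)/P(x))

Computing term by term:
  Q(1)·log₂(Q(1)/P(1)) = 0.01·log₂(0.01/0.585) = -0.05870
  Q(2)·log₂(Q(2)/P(2)) = 0.99·log₂(0.99/0.415) = 1.24177

D_KL(Q||P) = -0.05870 + 1.24177 = 1.18307 ≈ 1.1831 bits

These are NOT equal (difference: 1.7305 bits). KL divergence is asymmetric: D_KL(P||Q) ≠ D_KL(Q||P) in general.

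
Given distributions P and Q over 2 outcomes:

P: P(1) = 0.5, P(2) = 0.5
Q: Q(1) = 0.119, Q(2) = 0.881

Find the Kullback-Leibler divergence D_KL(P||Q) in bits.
0.6269 bits

D_KL(P||Q) = Σ P(x) log₂(P(x)/Q(x))

Computing term by term:
  P(1)·log₂(P(1)/Q(1)) = 0.5·log₂(0.5/0.119) = 1.03548
  P(2)·log₂(P(2)/Q(2)) = 0.5·log₂(0.5/0.881) = -0.40861

D_KL(P||Q) = 1.03548 - 0.40861 = 0.62687 ≈ 0.6269 bits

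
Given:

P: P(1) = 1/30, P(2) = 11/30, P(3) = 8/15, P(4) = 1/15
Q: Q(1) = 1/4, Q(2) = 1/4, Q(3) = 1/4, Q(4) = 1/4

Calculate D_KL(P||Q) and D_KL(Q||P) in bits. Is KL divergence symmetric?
D_KL(P||Q) = 0.5616 bits, D_KL(Q||P) = 0.7920 bits. No, KL divergence is not symmetric.

D_KL(P||Q) = Σ P(x) log₂(P(x)/Q(x))

Computing term by term:
  P(1)·log₂(P(1)/Q(1)) = (1/30)·log₂((1/30)/(1/4)) = -0.09690
  P(2)·log₂(P(2)/Q(2)) = (11/30)·log₂((11/30)/(1/4)) = 0.20260
  P(3)·log₂(P(3)/Q(3)) = (8/15)·log₂((8/15)/(1/4)) = 0.58299
  P(4)·log₂(P(4)/Q(4)) = (1/15)·log₂((1/15)/(1/4)) = -0.12713

D_KL(P||Q) = -0.09690 + 0.20260 + 0.58299 - 0.12713 = 0.56156 ≈ 0.5616 bits

D_KL(Q||P) = Σ Q(x) log₂(Q(x)/P(x))

Computing term by term:
  Q(1)·log₂(Q(1)/P(1)) = (1/4)·log₂((1/4)/(1/30)) = 0.72672
  Q(2)·log₂(Q(2)/P(2)) = (1/4)·log₂((1/4)/(11/30)) = -0.13814
  Q(3)·log₂(Q(3)/P(3)) = (1/4)·log₂((1/4)/(8/15)) = -0.27328
  Q(4)·log₂(Q(4)/P(4)) = (1/4)·log₂((1/4)/(1/15)) = 0.47672

D_KL(Q||P) = 0.72672 - 0.13814 - 0.27328 + 0.47672 = 0.79202 ≈ 0.7920 bits

These are NOT equal (difference: 0.2304 bits). KL divergence is asymmetric: D_KL(P||Q) ≠ D_KL(Q||P) in general.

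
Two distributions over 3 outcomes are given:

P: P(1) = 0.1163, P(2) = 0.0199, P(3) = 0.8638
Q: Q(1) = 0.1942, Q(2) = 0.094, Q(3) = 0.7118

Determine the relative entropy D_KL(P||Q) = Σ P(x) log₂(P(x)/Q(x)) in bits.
0.1106 bits

D_KL(P||Q) = Σ P(x) log₂(P(x)/Q(x))

Computing term by term:
  P(1)·log₂(P(1)/Q(1)) = 0.1163·log₂(0.1163/0.1942) = -0.08603
  P(2)·log₂(P(2)/Q(2)) = 0.0199·log₂(0.0199/0.094) = -0.04457
  P(3)·log₂(P(3)/Q(3)) = 0.8638·log₂(0.8638/0.7118) = 0.24119

D_KL(P||Q) = -0.08603 - 0.04457 + 0.24119 = 0.11059 ≈ 0.1106 bits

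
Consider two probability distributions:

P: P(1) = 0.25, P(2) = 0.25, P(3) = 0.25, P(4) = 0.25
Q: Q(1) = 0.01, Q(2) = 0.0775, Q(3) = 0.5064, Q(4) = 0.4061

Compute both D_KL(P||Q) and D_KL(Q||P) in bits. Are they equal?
D_KL(P||Q) = 1.1538 bits, D_KL(Q||P) = 0.6225 bits. No, they are not equal.

D_KL(P||Q) = Σ P(x) log₂(P(x)/Q(x))

Computing term by term:
  P(1)·log₂(P(1)/Q(1)) = 0.25·log₂(0.25/0.01) = 1.16096
  P(2)·log₂(P(2)/Q(2)) = 0.25·log₂(0.25/0.0775) = 0.42241
  P(3)·log₂(P(3)/Q(3)) = 0.25·log₂(0.25/0.5064) = -0.25459
  P(4)·log₂(P(4)/Q(4)) = 0.25·log₂(0.25/0.4061) = -0.17498

D_KL(P||Q) = 1.16096 + 0.42241 - 0.25459 - 0.17498 = 1.15380 ≈ 1.1538 bits

D_KL(Q||P) = Σ Q(x) log₂(Q(x)/P(x))

Computing term by term:
  Q(1)·log₂(Q(1)/P(1)) = 0.01·log₂(0.01/0.25) = -0.04644
  Q(2)·log₂(Q(2)/P(2)) = 0.0775·log₂(0.0775/0.25) = -0.13095
  Q(3)·log₂(Q(3)/P(3)) = 0.5064·log₂(0.5064/0.25) = 0.51569
  Q(4)·log₂(Q(4)/P(4)) = 0.4061·log₂(0.4061/0.25) = 0.28423

D_KL(Q||P) = -0.04644 - 0.13095 + 0.51569 + 0.28423 = 0.62253 ≈ 0.6225 bits

These are NOT equal (difference: 0.5313 bits). KL divergence is asymmetric: D_KL(P||Q) ≠ D_KL(Q||P) in general.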